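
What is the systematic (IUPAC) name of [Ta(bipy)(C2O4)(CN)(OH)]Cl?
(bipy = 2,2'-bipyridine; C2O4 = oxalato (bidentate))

The 1 chloride counter-ion carries a total charge of -1, so each complex ion is 1+.
Ligand charges: 1×2,2'-bipyridine (neutral), 1×cyano (-1 each), 1×oxalato (-2 each), 1×hydroxo (-1 each); total -4. So Ta + (-4) = 1+, giving Ta = +5.
Ligands are named alphabetically: bipyridine before cyano before hydroxo before oxalato.

(2,2'-bipyridine)cyanohydroxooxalatotantalum(V) chloride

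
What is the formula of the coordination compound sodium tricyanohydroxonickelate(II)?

Ligands: 1 hydroxo (OH, -1), 3 cyano (CN, -1). Ligand charge sum = -4.
With Ni in oxidation state +2, the complex ion is [Ni...]^2−.
Charge balance with sodium (+1) requires 1 complex ion per 2 sodium.

Na2[Ni(CN)3(OH)]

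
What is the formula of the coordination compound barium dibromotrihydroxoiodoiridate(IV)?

Ligands: 2 bromo (Br, -1), 3 hydroxo (OH, -1), 1 iodo (I, -1). Ligand charge sum = -6.
With Ir in oxidation state +4, the complex ion is [Ir...]^2−.
Charge balance with barium (+2) requires 1 complex ion per 1 barium.

Ba[IrBr2I(OH)3]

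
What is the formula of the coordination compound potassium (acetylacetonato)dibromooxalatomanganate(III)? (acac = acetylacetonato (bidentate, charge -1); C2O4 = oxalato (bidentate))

K2[Mn(acac)Br2(C2O4)]

Ligands: 2 bromo (Br, -1), 1 acetylacetonato (acac, -1), 1 oxalato (C2O4, -2). Ligand charge sum = -5.
Charge balance with potassium (+1) requires 1 complex ion per 2 potassium.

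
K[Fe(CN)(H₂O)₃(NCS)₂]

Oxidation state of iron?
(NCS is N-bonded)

1 potassium outside the brackets (+1 each) → the complex ion is 1−.
Ligand charges: 2×NCS = -2; 1×CN = -1; 3×H2O neutral; sum -3.
Fe + (-3) = 1− ⇒ Fe is +2.

+2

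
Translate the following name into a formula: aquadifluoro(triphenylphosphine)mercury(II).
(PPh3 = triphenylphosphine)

Ligands: 1 aqua (H2O, neutral), 2 fluoro (F, -1), 1 triphenylphosphine (PPh3, neutral). Ligand charge sum = -2.
With Hg in oxidation state +2, the complex ion is [Hg...].

[HgF2(H2O)(PPh3)]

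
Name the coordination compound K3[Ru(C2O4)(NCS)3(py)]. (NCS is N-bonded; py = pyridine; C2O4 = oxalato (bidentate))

potassium triisothiocyanatooxalato(pyridine)ruthenate(II)

The 3 potassium counter-ions carry a total charge of +3, so each complex ion is 3−.
Ligand charges: 3×isothiocyanato (-1 each), 1×pyridine (neutral), 1×oxalato (-2 each); total -5. So Ru + (-5) = 3−, giving Ru = +2.
Ligands are named alphabetically: isothiocyanato before oxalato before pyridine.
The complex ion is anionic, so ruthenium takes the -ate form ruthenate(II).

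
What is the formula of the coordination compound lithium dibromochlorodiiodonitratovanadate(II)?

Li4[VBr2ClI2(NO3)]

Ligands: 2 iodo (I, -1), 2 bromo (Br, -1), 1 nitrato (NO3, -1), 1 chloro (Cl, -1). Ligand charge sum = -6.
With V in oxidation state +2, the complex ion is [V...]^4−.
Charge balance with lithium (+1) requires 1 complex ion per 4 lithium.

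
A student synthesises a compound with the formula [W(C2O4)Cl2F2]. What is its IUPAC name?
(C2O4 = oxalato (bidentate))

dichlorodifluorooxalatotungsten(VI)

There is no counter-ion, so the complex is neutral overall.
Ligand charges: 1×oxalato (-2 each), 2×fluoro (-1 each), 2×chloro (-1 each); total -6. So W + (-6) = 0, giving W = +6.
Ligands are named alphabetically: chloro before fluoro before oxalato.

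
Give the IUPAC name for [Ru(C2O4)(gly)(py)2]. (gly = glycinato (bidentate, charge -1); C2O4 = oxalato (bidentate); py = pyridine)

There is no counter-ion, so the complex is neutral overall.
Ligand charges: 1×glycinato (-1 each), 1×oxalato (-2 each), 2×pyridine (neutral); total -3. So Ru + (-3) = 0, giving Ru = +3.
Ligands are named alphabetically: glycinato before oxalato before pyridine.

(glycinato)oxalatobis(pyridine)ruthenium(III)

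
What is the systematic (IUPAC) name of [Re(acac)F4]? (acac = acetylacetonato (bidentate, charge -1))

There is no counter-ion, so the complex is neutral overall.
Ligand charges: 4×fluoro (-1 each), 1×acetylacetonato (-1 each); total -5. So Re + (-5) = 0, giving Re = +5.
Ligands are named alphabetically: acetylacetonato before fluoro.

(acetylacetonato)tetrafluororhenium(V)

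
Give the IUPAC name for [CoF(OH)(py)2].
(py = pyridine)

fluorohydroxobis(pyridine)cobalt(II)

There is no counter-ion, so the complex is neutral overall.
Ligand charges: 1×fluoro (-1 each), 2×pyridine (neutral), 1×hydroxo (-1 each); total -2. So Co + (-2) = 0, giving Co = +2.
Ligands are named alphabetically: fluoro before hydroxo before pyridine.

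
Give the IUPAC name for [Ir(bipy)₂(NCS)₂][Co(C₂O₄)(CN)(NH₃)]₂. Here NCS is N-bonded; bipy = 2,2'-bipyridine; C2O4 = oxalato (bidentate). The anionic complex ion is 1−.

Both ions are complex: the cation is named first with the plain metal name, the anion second with the -ate form; each ion's ligands are alphabetised independently.
The complex anion is given as 1−; its ligand charges sum to -3, so Co = +2.
With 2 anions per cation, the cation must be 2×1 = 2+.
Cation: ligand charges sum to -2; for the ion to be 2+, Ir = +4.

bis(2,2'-bipyridine)diisothiocyanatoiridium(IV) amminecyanooxalatocobaltate(II)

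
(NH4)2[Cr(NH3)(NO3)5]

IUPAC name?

The 2 ammonium counter-ions carry a total charge of +2, so each complex ion is 2−.
Ligand charges: 5×nitrato (-1 each), 1×ammine (neutral); total -5. So Cr + (-5) = 2−, giving Cr = +3.
Ligands are named alphabetically: ammine before nitrato.
The complex ion is anionic, so chromium takes the -ate form chromate(III).

ammonium amminepentanitratochromate(III)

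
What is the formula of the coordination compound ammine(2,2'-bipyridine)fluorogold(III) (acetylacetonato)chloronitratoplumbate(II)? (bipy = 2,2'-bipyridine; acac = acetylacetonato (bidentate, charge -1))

Cation [Au…]: ligand charges -1, Au(III) ⇒ ion charge 2+.
Anion [Pb…]: ligand charges -3, Pb(II) ⇒ ion charge 1−.

[Au(bipy)F(NH3)][Pb(acac)Cl(NO3)]2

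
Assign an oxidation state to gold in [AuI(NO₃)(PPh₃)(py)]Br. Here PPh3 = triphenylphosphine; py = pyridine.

1 bromide outside the brackets (-1 each) → the complex ion is 1+.
Ligand charges: 1×PPh3 neutral; 1×NO3 = -1; 1×py neutral; 1×I = -1; sum -2.
Au + (-2) = 1+ ⇒ Au is +3.

+3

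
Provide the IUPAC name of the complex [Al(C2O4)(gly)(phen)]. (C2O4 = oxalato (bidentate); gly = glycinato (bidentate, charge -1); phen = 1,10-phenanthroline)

(glycinato)oxalato(1,10-phenanthroline)aluminium(III)

There is no counter-ion, so the complex is neutral overall.
Ligand charges: 1×oxalato (-2 each), 1×glycinato (-1 each), 1×1,10-phenanthroline (neutral); total -3. So Al + (-3) = 0, giving Al = +3.
Ligands are named alphabetically: glycinato before oxalato before phenanthroline.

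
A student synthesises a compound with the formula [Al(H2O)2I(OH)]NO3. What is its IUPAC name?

The 1 nitrate counter-ion carries a total charge of -1, so each complex ion is 1+.
Ligand charges: 1×hydroxo (-1 each), 2×aqua (neutral), 1×iodo (-1 each); total -2. So Al + (-2) = 1+, giving Al = +3.
Ligands are named alphabetically: aqua before hydroxo before iodo.

diaquahydroxoiodoaluminium(III) nitrate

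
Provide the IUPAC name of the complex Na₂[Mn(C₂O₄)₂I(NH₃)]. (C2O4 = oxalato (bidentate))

The 2 sodium counter-ions carry a total charge of +2, so each complex ion is 2−.
Ligand charges: 1×iodo (-1 each), 2×oxalato (-2 each), 1×ammine (neutral); total -5. So Mn + (-5) = 2−, giving Mn = +3.
Ligands are named alphabetically: ammine before iodo before oxalato.
The complex ion is anionic, so manganese takes the -ate form manganate(III).

sodium ammineiododioxalatomanganate(III)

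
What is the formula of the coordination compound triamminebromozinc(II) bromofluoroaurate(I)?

[ZnBr(NH3)3][AuBrF]

Cation [Zn…]: ligand charges -1, Zn(II) ⇒ ion charge 1+.
Anion [Au…]: ligand charges -2, Au(I) ⇒ ion charge 1−.
One 1+ cation balances one 1− anion.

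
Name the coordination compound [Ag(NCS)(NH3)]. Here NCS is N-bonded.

ammineisothiocyanatosilver(I)

There is no counter-ion, so the complex is neutral overall.
Ligand charges: 1×ammine (neutral), 1×isothiocyanato (-1 each); total -1. So Ag + (-1) = 0, giving Ag = +1.
Ligands are named alphabetically: ammine before isothiocyanato.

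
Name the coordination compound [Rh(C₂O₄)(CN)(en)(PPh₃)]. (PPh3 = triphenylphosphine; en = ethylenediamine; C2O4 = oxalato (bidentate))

cyano(ethylenediamine)oxalato(triphenylphosphine)rhodium(III)

There is no counter-ion, so the complex is neutral overall.
Ligand charges: 1×triphenylphosphine (neutral), 1×cyano (-1 each), 1×ethylenediamine (neutral), 1×oxalato (-2 each); total -3. So Rh + (-3) = 0, giving Rh = +3.
Ligands are named alphabetically: cyano before ethylenediamine before oxalato before triphenylphosphine.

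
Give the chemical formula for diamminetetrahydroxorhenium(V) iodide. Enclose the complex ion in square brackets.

[Re(NH3)2(OH)4]I

Ligands: 4 hydroxo (OH, -1), 2 ammine (NH3, neutral). Ligand charge sum = -4.
With Re in oxidation state +5, the complex ion is [Re...]^1+.
Charge balance with iodide (-1) requires 1 complex ion per 1 iodide.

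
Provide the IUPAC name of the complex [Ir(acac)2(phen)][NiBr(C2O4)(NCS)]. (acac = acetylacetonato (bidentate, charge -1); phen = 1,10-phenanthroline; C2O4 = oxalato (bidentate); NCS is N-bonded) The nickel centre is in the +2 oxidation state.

Both ions are complex: the cation is named first with the plain metal name, the anion second with the -ate form; each ion's ligands are alphabetised independently.
Ni is given as +2; the anion's ligand charges sum to -4, so the complex anion is 2−.
A 1:1 salt means the cation carries the equal and opposite charge, 2+.
Cation: ligand charges sum to -2; for the ion to be 2+, Ir = +4.

bis(acetylacetonato)(1,10-phenanthroline)iridium(IV) bromoisothiocyanatooxalatonickelate(II)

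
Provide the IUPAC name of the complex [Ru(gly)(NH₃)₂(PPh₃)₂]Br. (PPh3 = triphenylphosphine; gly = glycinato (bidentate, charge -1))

diammine(glycinato)bis(triphenylphosphine)ruthenium(II) bromide

The 1 bromide counter-ion carries a total charge of -1, so each complex ion is 1+.
Ligand charges: 2×triphenylphosphine (neutral), 1×glycinato (-1 each), 2×ammine (neutral); total -1. So Ru + (-1) = 1+, giving Ru = +2.
Ligands are named alphabetically: ammine before glycinato before triphenylphosphine.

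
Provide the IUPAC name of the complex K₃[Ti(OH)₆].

potassium hexahydroxotitanate(III)

The 3 potassium counter-ions carry a total charge of +3, so each complex ion is 3−.
Ligand charges: 6×hydroxo (-1 each); total -6. So Ti + (-6) = 3−, giving Ti = +3.
The complex ion is anionic, so titanium takes the -ate form titanate(III).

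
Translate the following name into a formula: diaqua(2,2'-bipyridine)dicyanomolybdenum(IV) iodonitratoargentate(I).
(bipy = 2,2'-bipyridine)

[Mo(bipy)(CN)2(H2O)2][AgI(NO3)]2

Cation [Mo…]: ligand charges -2, Mo(IV) ⇒ ion charge 2+.
Anion [Ag…]: ligand charges -2, Ag(I) ⇒ ion charge 1−.
One 2+ cation requires 2 of the 1− anion.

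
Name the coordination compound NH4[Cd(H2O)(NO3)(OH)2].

The 1 ammonium counter-ion carries a total charge of +1, so each complex ion is 1−.
Ligand charges: 2×hydroxo (-1 each), 1×aqua (neutral), 1×nitrato (-1 each); total -3. So Cd + (-3) = 1−, giving Cd = +2.
The complex ion is anionic, so cadmium takes the -ate form cadmate(II).

ammonium aquadihydroxonitratocadmate(II)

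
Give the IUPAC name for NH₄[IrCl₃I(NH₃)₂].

ammonium diamminetrichloroiodoiridate(III)

The 1 ammonium counter-ion carries a total charge of +1, so each complex ion is 1−.
Ligand charges: 1×iodo (-1 each), 3×chloro (-1 each), 2×ammine (neutral); total -4. So Ir + (-4) = 1−, giving Ir = +3.
The complex ion is anionic, so iridium takes the -ate form iridate(III).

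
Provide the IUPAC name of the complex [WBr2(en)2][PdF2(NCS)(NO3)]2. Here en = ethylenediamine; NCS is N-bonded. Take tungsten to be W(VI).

W is given as +6; the cation's ligand charges sum to -2, so the complex cation is 4+.
With 2 anions per cation, each anion must be 4/2 = 2−.
Anion: ligand charges sum to -4; for the ion to be 2−, Pd = +2.

dibromobis(ethylenediamine)tungsten(VI) difluoroisothiocyanatonitratopalladate(II)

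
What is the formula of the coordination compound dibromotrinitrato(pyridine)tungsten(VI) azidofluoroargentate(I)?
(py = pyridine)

[WBr2(NO3)3(py)][AgF(N3)]

Cation [W…]: ligand charges -5, W(VI) ⇒ ion charge 1+.
Anion [Ag…]: ligand charges -2, Ag(I) ⇒ ion charge 1−.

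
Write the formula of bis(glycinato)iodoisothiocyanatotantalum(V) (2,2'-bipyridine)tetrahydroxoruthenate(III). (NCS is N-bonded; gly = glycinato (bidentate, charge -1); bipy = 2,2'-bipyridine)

Cation [Ta…]: ligand charges -4, Ta(V) ⇒ ion charge 1+.
Anion [Ru…]: ligand charges -4, Ru(III) ⇒ ion charge 1−.
One 1+ cation balances one 1− anion.

[Ta(gly)2I(NCS)][Ru(bipy)(OH)4]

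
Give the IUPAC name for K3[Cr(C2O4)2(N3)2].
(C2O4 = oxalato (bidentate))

The 3 potassium counter-ions carry a total charge of +3, so each complex ion is 3−.
Ligand charges: 2×azido (-1 each), 2×oxalato (-2 each); total -6. So Cr + (-6) = 3−, giving Cr = +3.
Ligands are named alphabetically: azido before oxalato.
The complex ion is anionic, so chromium takes the -ate form chromate(III).

potassium diazidodioxalatochromate(III)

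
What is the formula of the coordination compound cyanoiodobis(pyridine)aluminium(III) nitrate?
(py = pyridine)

Ligands: 1 iodo (I, -1), 2 pyridine (py, neutral), 1 cyano (CN, -1). Ligand charge sum = -2.
With Al in oxidation state +3, the complex ion is [Al...]^1+.
Charge balance with nitrate (-1) requires 1 complex ion per 1 nitrate.

[Al(CN)I(py)2]NO3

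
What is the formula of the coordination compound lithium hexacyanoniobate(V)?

Li[Nb(CN)6]

Ligands: 6 cyano (CN, -1). Ligand charge sum = -6.
Charge balance with lithium (+1) requires 1 complex ion per 1 lithium.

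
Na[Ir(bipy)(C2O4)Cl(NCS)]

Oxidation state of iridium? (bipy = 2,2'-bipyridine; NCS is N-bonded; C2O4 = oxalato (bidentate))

+3

1 sodium outside the brackets (+1 each) → the complex ion is 1−.
Ligand charges: 1×Cl = -1; 1×bipy neutral; 1×NCS = -1; 1×C2O4 = -2; sum -4.
Ir + (-4) = 1− ⇒ Ir is +3.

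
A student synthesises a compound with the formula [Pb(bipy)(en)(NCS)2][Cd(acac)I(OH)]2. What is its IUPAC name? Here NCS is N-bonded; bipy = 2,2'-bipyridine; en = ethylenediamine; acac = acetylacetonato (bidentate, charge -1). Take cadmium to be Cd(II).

(2,2'-bipyridine)(ethylenediamine)diisothiocyanatolead(IV) (acetylacetonato)hydroxoiodocadmate(II)

Cd is given as +2; the anion's ligand charges sum to -3, so the complex anion is 1−.
With 2 anions per cation, the cation must be 2×1 = 2+.
Cation: ligand charges sum to -2; for the ion to be 2+, Pb = +4.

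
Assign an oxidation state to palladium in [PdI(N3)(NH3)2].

+2

No counter-ion: the bracketed complex is neutral.
Ligand charges: 1×I = -1; 2×NH3 neutral; 1×N3 = -1; sum -2.
Pd + (-2) = 0 ⇒ Pd is +2.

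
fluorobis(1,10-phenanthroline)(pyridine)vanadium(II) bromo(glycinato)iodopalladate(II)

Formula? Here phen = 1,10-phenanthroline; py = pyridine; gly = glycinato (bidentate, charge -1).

[VF(phen)2(py)][PdBr(gly)I]

Cation [V…]: ligand charges -1, V(II) ⇒ ion charge 1+.
Anion [Pd…]: ligand charges -3, Pd(II) ⇒ ion charge 1−.
One 1+ cation balances one 1− anion.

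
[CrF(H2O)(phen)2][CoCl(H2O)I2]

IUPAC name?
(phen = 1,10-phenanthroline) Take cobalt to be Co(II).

aquafluorobis(1,10-phenanthroline)chromium(II) aquachlorodiiodocobaltate(II)

Both ions are complex: the cation is named first with the plain metal name, the anion second with the -ate form; each ion's ligands are alphabetised independently.
Co is given as +2; the anion's ligand charges sum to -3, so the complex anion is 1−.
A 1:1 salt means the cation carries the equal and opposite charge, 1+.
Cation: ligand charges sum to -1; for the ion to be 1+, Cr = +2.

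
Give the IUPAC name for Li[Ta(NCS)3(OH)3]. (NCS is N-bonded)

lithium trihydroxotriisothiocyanatotantalate(V)

The 1 lithium counter-ion carries a total charge of +1, so each complex ion is 1−.
Ligand charges: 3×hydroxo (-1 each), 3×isothiocyanato (-1 each); total -6. So Ta + (-6) = 1−, giving Ta = +5.
The complex ion is anionic, so tantalum takes the -ate form tantalate(V).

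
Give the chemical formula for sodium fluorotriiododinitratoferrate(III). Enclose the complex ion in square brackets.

Na3[FeFI3(NO3)2]

Ligands: 2 nitrato (NO3, -1), 3 iodo (I, -1), 1 fluoro (F, -1). Ligand charge sum = -6.
With Fe in oxidation state +3, the complex ion is [Fe...]^3−.
Charge balance with sodium (+1) requires 1 complex ion per 3 sodium.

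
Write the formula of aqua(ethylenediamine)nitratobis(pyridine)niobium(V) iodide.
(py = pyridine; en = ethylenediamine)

[Nb(en)(H2O)(NO3)(py)2]I4

Ligands: 2 pyridine (py, neutral), 1 nitrato (NO3, -1), 1 ethylenediamine (en, neutral), 1 aqua (H2O, neutral). Ligand charge sum = -1.
Charge balance with iodide (-1) requires 1 complex ion per 4 iodide.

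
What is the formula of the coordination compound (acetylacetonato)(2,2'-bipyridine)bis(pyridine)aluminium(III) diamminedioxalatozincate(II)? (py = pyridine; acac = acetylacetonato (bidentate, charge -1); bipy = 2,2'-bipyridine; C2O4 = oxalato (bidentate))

Cation [Al…]: ligand charges -1, Al(III) ⇒ ion charge 2+.
Anion [Zn…]: ligand charges -4, Zn(II) ⇒ ion charge 2−.

[Al(acac)(bipy)(py)2][Zn(C2O4)2(NH3)2]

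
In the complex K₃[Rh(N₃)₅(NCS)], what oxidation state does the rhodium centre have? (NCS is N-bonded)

+3

3 potassium outside the brackets (+1 each) → the complex ion is 3−.
Ligand charges: 5×N3 = -5; 1×NCS = -1; sum -6.
Rh + (-6) = 3− ⇒ Rh is +3.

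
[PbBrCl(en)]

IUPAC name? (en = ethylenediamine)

There is no counter-ion, so the complex is neutral overall.
Ligand charges: 1×bromo (-1 each), 1×chloro (-1 each), 1×ethylenediamine (neutral); total -2. So Pb + (-2) = 0, giving Pb = +2.
Ligands are named alphabetically: bromo before chloro before ethylenediamine.

bromochloro(ethylenediamine)lead(II)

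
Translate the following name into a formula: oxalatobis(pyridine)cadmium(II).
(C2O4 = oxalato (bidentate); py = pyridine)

Ligands: 1 oxalato (C2O4, -2), 2 pyridine (py, neutral). Ligand charge sum = -2.
With Cd in oxidation state +2, the complex ion is [Cd...].

[Cd(C2O4)(py)2]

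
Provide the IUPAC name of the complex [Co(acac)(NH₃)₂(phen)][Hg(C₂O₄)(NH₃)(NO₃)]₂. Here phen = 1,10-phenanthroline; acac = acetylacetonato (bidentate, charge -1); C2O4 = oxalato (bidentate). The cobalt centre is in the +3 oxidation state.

Co is given as +3; the cation's ligand charges sum to -1, so the complex cation is 2+.
With 2 anions per cation, each anion must be 2/2 = 1−.
Anion: ligand charges sum to -3; for the ion to be 1−, Hg = +2.

(acetylacetonato)diammine(1,10-phenanthroline)cobalt(III) amminenitratooxalatomercurate(II)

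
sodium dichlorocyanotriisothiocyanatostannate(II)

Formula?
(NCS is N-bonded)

Na4[SnCl2(CN)(NCS)3]

Ligands: 3 isothiocyanato (NCS, -1), 2 chloro (Cl, -1), 1 cyano (CN, -1). Ligand charge sum = -6.
With Sn in oxidation state +2, the complex ion is [Sn...]^4−.
Charge balance with sodium (+1) requires 1 complex ion per 4 sodium.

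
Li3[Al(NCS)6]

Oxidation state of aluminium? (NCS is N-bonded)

+3

3 lithium outside the brackets (+1 each) → the complex ion is 3−.
Ligand charges: 6×NCS = -6; sum -6.
Al + (-6) = 3− ⇒ Al is +3.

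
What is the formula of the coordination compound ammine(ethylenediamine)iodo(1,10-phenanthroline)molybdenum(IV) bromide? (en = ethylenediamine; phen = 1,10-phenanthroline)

Ligands: 1 iodo (I, -1), 1 ammine (NH3, neutral), 1 ethylenediamine (en, neutral), 1 1,10-phenanthroline (phen, neutral). Ligand charge sum = -1.
Charge balance with bromide (-1) requires 1 complex ion per 3 bromide.

[Mo(en)I(NH3)(phen)]Br3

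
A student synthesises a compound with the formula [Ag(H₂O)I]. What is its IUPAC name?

There is no counter-ion, so the complex is neutral overall.
Ligand charges: 1×aqua (neutral), 1×iodo (-1 each); total -1. So Ag + (-1) = 0, giving Ag = +1.
Ligands are named alphabetically: aqua before iodo.

aquaiodosilver(I)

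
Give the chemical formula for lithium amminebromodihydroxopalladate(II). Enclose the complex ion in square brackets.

Ligands: 2 hydroxo (OH, -1), 1 ammine (NH3, neutral), 1 bromo (Br, -1). Ligand charge sum = -3.
With Pd in oxidation state +2, the complex ion is [Pd...]^1−.
Charge balance with lithium (+1) requires 1 complex ion per 1 lithium.

Li[PdBr(NH3)(OH)2]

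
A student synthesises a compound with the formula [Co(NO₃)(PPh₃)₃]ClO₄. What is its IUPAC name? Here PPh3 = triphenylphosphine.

The 1 perchlorate counter-ion carries a total charge of -1, so each complex ion is 1+.
Ligand charges: 3×triphenylphosphine (neutral), 1×nitrato (-1 each); total -1. So Co + (-1) = 1+, giving Co = +2.
Ligands are named alphabetically: nitrato before triphenylphosphine.

nitratotris(triphenylphosphine)cobalt(II) perchlorate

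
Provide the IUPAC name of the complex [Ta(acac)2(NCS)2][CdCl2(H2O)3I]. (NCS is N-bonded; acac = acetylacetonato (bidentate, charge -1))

bis(acetylacetonato)diisothiocyanatotantalum(V) triaquadichloroiodocadmate(II)

Both ions are complex: the cation is named first with the plain metal name, the anion second with the -ate form; each ion's ligands are alphabetised independently.
Cadmium is always +2 in its complexes; the anion's ligand charges sum to -3, so the complex anion is 1−.
A 1:1 salt means the cation carries the equal and opposite charge, 1+.
Cation: ligand charges sum to -4; for the ion to be 1+, Ta = +5.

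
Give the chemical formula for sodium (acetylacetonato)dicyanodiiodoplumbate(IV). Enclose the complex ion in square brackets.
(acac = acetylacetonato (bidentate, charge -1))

Na[Pb(acac)(CN)2I2]

Ligands: 2 iodo (I, -1), 1 acetylacetonato (acac, -1), 2 cyano (CN, -1). Ligand charge sum = -5.
With Pb in oxidation state +4, the complex ion is [Pb...]^1−.
Charge balance with sodium (+1) requires 1 complex ion per 1 sodium.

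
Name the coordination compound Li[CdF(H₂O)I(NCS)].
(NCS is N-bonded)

lithium aquafluoroiodoisothiocyanatocadmate(II)

The 1 lithium counter-ion carries a total charge of +1, so each complex ion is 1−.
Ligand charges: 1×aqua (neutral), 1×isothiocyanato (-1 each), 1×fluoro (-1 each), 1×iodo (-1 each); total -3. So Cd + (-3) = 1−, giving Cd = +2.
Ligands are named alphabetically: aqua before fluoro before iodo before isothiocyanato.
The complex ion is anionic, so cadmium takes the -ate form cadmate(II).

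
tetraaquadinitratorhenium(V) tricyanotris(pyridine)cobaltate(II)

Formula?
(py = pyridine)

Cation [Re…]: ligand charges -2, Re(V) ⇒ ion charge 3+.
Anion [Co…]: ligand charges -3, Co(II) ⇒ ion charge 1−.

[Re(H2O)4(NO3)2][Co(CN)3(py)3]3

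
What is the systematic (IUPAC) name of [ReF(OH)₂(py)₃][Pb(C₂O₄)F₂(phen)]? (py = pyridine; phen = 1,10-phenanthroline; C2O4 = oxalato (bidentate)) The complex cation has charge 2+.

The complex cation is given as 2+; its ligand charges sum to -3, so Re = +5.
A 1:1 salt means the anion carries the equal and opposite charge, 2−.
Anion: ligand charges sum to -4; for the ion to be 2−, Pb = +2.

fluorodihydroxotris(pyridine)rhenium(V) difluorooxalato(1,10-phenanthroline)plumbate(II)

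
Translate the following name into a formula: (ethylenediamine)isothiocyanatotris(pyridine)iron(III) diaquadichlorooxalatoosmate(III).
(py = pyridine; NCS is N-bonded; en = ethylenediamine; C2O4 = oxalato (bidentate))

Cation [Fe…]: ligand charges -1, Fe(III) ⇒ ion charge 2+.
Anion [Os…]: ligand charges -4, Os(III) ⇒ ion charge 1−.

[Fe(en)(NCS)(py)3][Os(C2O4)Cl2(H2O)2]2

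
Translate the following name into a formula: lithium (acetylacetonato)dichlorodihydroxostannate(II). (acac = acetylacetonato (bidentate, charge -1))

Ligands: 1 acetylacetonato (acac, -1), 2 hydroxo (OH, -1), 2 chloro (Cl, -1). Ligand charge sum = -5.
Charge balance with lithium (+1) requires 1 complex ion per 3 lithium.

Li3[Sn(acac)Cl2(OH)2]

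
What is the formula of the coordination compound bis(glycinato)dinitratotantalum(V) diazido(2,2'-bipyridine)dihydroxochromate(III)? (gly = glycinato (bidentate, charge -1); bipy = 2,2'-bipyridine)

Cation [Ta…]: ligand charges -4, Ta(V) ⇒ ion charge 1+.
Anion [Cr…]: ligand charges -4, Cr(III) ⇒ ion charge 1−.

[Ta(gly)2(NO3)2][Cr(bipy)(N3)2(OH)2]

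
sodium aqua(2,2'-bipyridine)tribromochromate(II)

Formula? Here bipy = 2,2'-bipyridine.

Na[Cr(bipy)Br3(H2O)]

Ligands: 1 aqua (H2O, neutral), 1 2,2'-bipyridine (bipy, neutral), 3 bromo (Br, -1). Ligand charge sum = -3.
With Cr in oxidation state +2, the complex ion is [Cr...]^1−.
Charge balance with sodium (+1) requires 1 complex ion per 1 sodium.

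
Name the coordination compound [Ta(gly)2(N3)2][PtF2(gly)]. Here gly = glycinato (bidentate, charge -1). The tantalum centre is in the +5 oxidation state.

diazidobis(glycinato)tantalum(V) difluoro(glycinato)platinate(II)

Ta is given as +5; the cation's ligand charges sum to -4, so the complex cation is 1+.
A 1:1 salt means the anion carries the equal and opposite charge, 1−.
Anion: ligand charges sum to -3; for the ion to be 1−, Pt = +2.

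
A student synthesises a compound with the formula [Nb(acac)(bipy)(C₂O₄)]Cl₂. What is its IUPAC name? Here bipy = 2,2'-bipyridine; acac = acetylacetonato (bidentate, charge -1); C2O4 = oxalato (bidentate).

The 2 chloride counter-ions carry a total charge of -2, so each complex ion is 2+.
Ligand charges: 1×2,2'-bipyridine (neutral), 1×acetylacetonato (-1 each), 1×oxalato (-2 each); total -3. So Nb + (-3) = 2+, giving Nb = +5.
Ligands are named alphabetically: acetylacetonato before bipyridine before oxalato.

(acetylacetonato)(2,2'-bipyridine)oxalatoniobium(V) chloride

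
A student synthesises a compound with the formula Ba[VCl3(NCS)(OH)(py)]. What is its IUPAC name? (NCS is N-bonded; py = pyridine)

The 1 barium counter-ion carries a total charge of +2, so each complex ion is 2−.
Ligand charges: 3×chloro (-1 each), 1×hydroxo (-1 each), 1×isothiocyanato (-1 each), 1×pyridine (neutral); total -5. So V + (-5) = 2−, giving V = +3.
The complex ion is anionic, so vanadium takes the -ate form vanadate(III).

barium trichlorohydroxoisothiocyanato(pyridine)vanadate(III)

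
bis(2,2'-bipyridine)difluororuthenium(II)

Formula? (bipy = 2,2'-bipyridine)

[Ru(bipy)2F2]

Ligands: 2 2,2'-bipyridine (bipy, neutral), 2 fluoro (F, -1). Ligand charge sum = -2.
With Ru in oxidation state +2, the complex ion is [Ru...].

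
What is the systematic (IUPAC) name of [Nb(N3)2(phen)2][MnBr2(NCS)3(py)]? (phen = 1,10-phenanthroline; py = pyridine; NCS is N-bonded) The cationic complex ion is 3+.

diazidobis(1,10-phenanthroline)niobium(V) dibromotriisothiocyanato(pyridine)manganate(II)

Both ions are complex: the cation is named first with the plain metal name, the anion second with the -ate form; each ion's ligands are alphabetised independently.
The complex cation is given as 3+; its ligand charges sum to -2, so Nb = +5.
A 1:1 salt means the anion carries the equal and opposite charge, 3−.
Anion: ligand charges sum to -5; for the ion to be 3−, Mn = +2.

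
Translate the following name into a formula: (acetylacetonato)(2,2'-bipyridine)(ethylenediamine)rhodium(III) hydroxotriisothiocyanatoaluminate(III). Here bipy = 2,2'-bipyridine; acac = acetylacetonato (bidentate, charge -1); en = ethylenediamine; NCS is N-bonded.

Cation [Rh…]: ligand charges -1, Rh(III) ⇒ ion charge 2+.
Anion [Al…]: ligand charges -4, Al(III) ⇒ ion charge 1−.
One 2+ cation requires 2 of the 1− anion.

[Rh(acac)(bipy)(en)][Al(NCS)3(OH)]2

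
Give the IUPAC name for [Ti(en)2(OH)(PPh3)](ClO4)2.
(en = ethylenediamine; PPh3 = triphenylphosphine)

The 2 perchlorate counter-ions carry a total charge of -2, so each complex ion is 2+.
Ligand charges: 1×hydroxo (-1 each), 2×ethylenediamine (neutral), 1×triphenylphosphine (neutral); total -1. So Ti + (-1) = 2+, giving Ti = +3.
Ligands are named alphabetically: ethylenediamine before hydroxo before triphenylphosphine.

bis(ethylenediamine)hydroxo(triphenylphosphine)titanium(III) perchlorate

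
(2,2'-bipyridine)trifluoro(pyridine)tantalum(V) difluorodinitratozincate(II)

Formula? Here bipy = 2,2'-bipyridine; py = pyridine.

Cation [Ta…]: ligand charges -3, Ta(V) ⇒ ion charge 2+.
Anion [Zn…]: ligand charges -4, Zn(II) ⇒ ion charge 2−.
One 2+ cation balances one 2− anion.

[Ta(bipy)F3(py)][ZnF2(NO3)2]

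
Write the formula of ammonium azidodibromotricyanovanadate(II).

(NH4)4[VBr2(CN)3(N3)]

Ligands: 3 cyano (CN, -1), 2 bromo (Br, -1), 1 azido (N3, -1). Ligand charge sum = -6.
With V in oxidation state +2, the complex ion is [V...]^4−.
Charge balance with ammonium (+1) requires 1 complex ion per 4 ammonium.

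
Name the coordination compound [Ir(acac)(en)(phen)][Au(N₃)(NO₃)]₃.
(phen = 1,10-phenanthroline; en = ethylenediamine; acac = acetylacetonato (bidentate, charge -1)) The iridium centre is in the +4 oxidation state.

Both ions are complex: the cation is named first with the plain metal name, the anion second with the -ate form; each ion's ligands are alphabetised independently.
Ir is given as +4; the cation's ligand charges sum to -1, so the complex cation is 3+.
With 3 anions per cation, each anion must be 3/3 = 1−.
Anion: ligand charges sum to -2; for the ion to be 1−, Au = +1.

(acetylacetonato)(ethylenediamine)(1,10-phenanthroline)iridium(IV) azidonitratoaurate(I)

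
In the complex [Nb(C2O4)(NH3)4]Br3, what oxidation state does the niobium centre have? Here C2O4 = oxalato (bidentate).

+5

3 bromide outside the brackets (-1 each) → the complex ion is 3+.
Ligand charges: 1×C2O4 = -2; 4×NH3 neutral; sum -2.
Nb + (-2) = 3+ ⇒ Nb is +5.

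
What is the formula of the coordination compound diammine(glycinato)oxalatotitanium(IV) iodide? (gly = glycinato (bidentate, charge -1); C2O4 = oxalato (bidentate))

[Ti(C2O4)(gly)(NH3)2]I

Ligands: 1 glycinato (gly, -1), 1 oxalato (C2O4, -2), 2 ammine (NH3, neutral). Ligand charge sum = -3.
With Ti in oxidation state +4, the complex ion is [Ti...]^1+.
Charge balance with iodide (-1) requires 1 complex ion per 1 iodide.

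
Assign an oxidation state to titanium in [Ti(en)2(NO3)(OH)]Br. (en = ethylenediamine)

1 bromide outside the brackets (-1 each) → the complex ion is 1+.
Ligand charges: 1×NO3 = -1; 1×OH = -1; 2×en neutral; sum -2.
Ti + (-2) = 1+ ⇒ Ti is +3.

+3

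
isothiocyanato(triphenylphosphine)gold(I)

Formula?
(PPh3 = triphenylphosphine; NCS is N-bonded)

Ligands: 1 triphenylphosphine (PPh3, neutral), 1 isothiocyanato (NCS, -1). Ligand charge sum = -1.
With Au in oxidation state +1, the complex ion is [Au...].

[Au(NCS)(PPh3)]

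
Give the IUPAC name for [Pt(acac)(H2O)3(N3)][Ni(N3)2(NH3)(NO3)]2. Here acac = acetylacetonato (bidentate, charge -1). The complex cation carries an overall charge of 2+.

(acetylacetonato)triaquaazidoplatinum(IV) amminediazidonitratonickelate(II)

Both ions are complex: the cation is named first with the plain metal name, the anion second with the -ate form; each ion's ligands are alphabetised independently.
The complex cation is given as 2+; its ligand charges sum to -2, so Pt = +4.
With 2 anions per cation, each anion must be 2/2 = 1−.
Anion: ligand charges sum to -3; for the ion to be 1−, Ni = +2.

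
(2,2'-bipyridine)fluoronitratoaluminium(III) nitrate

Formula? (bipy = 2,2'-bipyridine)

Ligands: 1 fluoro (F, -1), 1 2,2'-bipyridine (bipy, neutral), 1 nitrato (NO3, -1). Ligand charge sum = -2.
With Al in oxidation state +3, the complex ion is [Al...]^1+.
Charge balance with nitrate (-1) requires 1 complex ion per 1 nitrate.

[Al(bipy)F(NO3)]NO3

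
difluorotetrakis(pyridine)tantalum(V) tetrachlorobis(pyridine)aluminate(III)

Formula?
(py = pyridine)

[TaF2(py)4][AlCl4(py)2]3

Cation [Ta…]: ligand charges -2, Ta(V) ⇒ ion charge 3+.
Anion [Al…]: ligand charges -4, Al(III) ⇒ ion charge 1−.
One 3+ cation requires 3 of the 1− anion.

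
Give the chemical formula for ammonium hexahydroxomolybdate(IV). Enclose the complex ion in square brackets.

(NH4)2[Mo(OH)6]

Ligands: 6 hydroxo (OH, -1). Ligand charge sum = -6.
With Mo in oxidation state +4, the complex ion is [Mo...]^2−.
Charge balance with ammonium (+1) requires 1 complex ion per 2 ammonium.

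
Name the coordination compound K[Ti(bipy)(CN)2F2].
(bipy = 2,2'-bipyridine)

potassium (2,2'-bipyridine)dicyanodifluorotitanate(III)

The 1 potassium counter-ion carries a total charge of +1, so each complex ion is 1−.
Ligand charges: 1×2,2'-bipyridine (neutral), 2×cyano (-1 each), 2×fluoro (-1 each); total -4. So Ti + (-4) = 1−, giving Ti = +3.
Ligands are named alphabetically: bipyridine before cyano before fluoro.
The complex ion is anionic, so titanium takes the -ate form titanate(III).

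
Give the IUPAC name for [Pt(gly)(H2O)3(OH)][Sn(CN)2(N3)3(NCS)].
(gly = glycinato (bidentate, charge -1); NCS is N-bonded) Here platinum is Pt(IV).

triaqua(glycinato)hydroxoplatinum(IV) triazidodicyanoisothiocyanatostannate(IV)

Both ions are complex: the cation is named first with the plain metal name, the anion second with the -ate form; each ion's ligands are alphabetised independently.
Pt is given as +4; the cation's ligand charges sum to -2, so the complex cation is 2+.
A 1:1 salt means the anion carries the equal and opposite charge, 2−.
Anion: ligand charges sum to -6; for the ion to be 2−, Sn = +4.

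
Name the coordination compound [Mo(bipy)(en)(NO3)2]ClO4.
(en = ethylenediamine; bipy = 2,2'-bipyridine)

The 1 perchlorate counter-ion carries a total charge of -1, so each complex ion is 1+.
Ligand charges: 2×nitrato (-1 each), 1×ethylenediamine (neutral), 1×2,2'-bipyridine (neutral); total -2. So Mo + (-2) = 1+, giving Mo = +3.
Ligands are named alphabetically: bipyridine before ethylenediamine before nitrato.

(2,2'-bipyridine)(ethylenediamine)dinitratomolybdenum(III) perchlorate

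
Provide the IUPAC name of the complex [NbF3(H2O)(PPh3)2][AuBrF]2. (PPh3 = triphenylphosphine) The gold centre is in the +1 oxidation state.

Both ions are complex: the cation is named first with the plain metal name, the anion second with the -ate form; each ion's ligands are alphabetised independently.
Au is given as +1; the anion's ligand charges sum to -2, so the complex anion is 1−.
With 2 anions per cation, the cation must be 2×1 = 2+.
Cation: ligand charges sum to -3; for the ion to be 2+, Nb = +5.

aquatrifluorobis(triphenylphosphine)niobium(V) bromofluoroaurate(I)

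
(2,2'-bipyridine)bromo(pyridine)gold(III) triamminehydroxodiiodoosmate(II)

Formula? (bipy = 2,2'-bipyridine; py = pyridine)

[Au(bipy)Br(py)][OsI2(NH3)3(OH)]2

Cation [Au…]: ligand charges -1, Au(III) ⇒ ion charge 2+.
Anion [Os…]: ligand charges -3, Os(II) ⇒ ion charge 1−.
One 2+ cation requires 2 of the 1− anion.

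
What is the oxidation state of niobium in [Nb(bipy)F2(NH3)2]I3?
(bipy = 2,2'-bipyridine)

3 iodide outside the brackets (-1 each) → the complex ion is 3+.
Ligand charges: 2×F = -2; 1×bipy neutral; 2×NH3 neutral; sum -2.
Nb + (-2) = 3+ ⇒ Nb is +5.

+5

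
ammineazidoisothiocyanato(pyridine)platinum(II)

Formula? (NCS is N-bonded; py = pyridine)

Ligands: 1 azido (N3, -1), 1 isothiocyanato (NCS, -1), 1 pyridine (py, neutral), 1 ammine (NH3, neutral). Ligand charge sum = -2.
With Pt in oxidation state +2, the complex ion is [Pt...].

[Pt(N3)(NCS)(NH3)(py)]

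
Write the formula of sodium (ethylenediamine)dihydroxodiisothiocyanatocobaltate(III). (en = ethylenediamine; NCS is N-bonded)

Na[Co(en)(NCS)2(OH)2]

Ligands: 1 ethylenediamine (en, neutral), 2 hydroxo (OH, -1), 2 isothiocyanato (NCS, -1). Ligand charge sum = -4.
With Co in oxidation state +3, the complex ion is [Co...]^1−.
Charge balance with sodium (+1) requires 1 complex ion per 1 sodium.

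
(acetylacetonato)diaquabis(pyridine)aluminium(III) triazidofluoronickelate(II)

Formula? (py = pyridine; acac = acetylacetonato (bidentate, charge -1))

[Al(acac)(H2O)2(py)2][NiF(N3)3]

Cation [Al…]: ligand charges -1, Al(III) ⇒ ion charge 2+.
Anion [Ni…]: ligand charges -4, Ni(II) ⇒ ion charge 2−.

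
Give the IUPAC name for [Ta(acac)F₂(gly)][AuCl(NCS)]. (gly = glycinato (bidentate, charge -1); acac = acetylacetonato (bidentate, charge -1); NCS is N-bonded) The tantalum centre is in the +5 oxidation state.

(acetylacetonato)difluoro(glycinato)tantalum(V) chloroisothiocyanatoaurate(I)

Both ions are complex: the cation is named first with the plain metal name, the anion second with the -ate form; each ion's ligands are alphabetised independently.
Ta is given as +5; the cation's ligand charges sum to -4, so the complex cation is 1+.
A 1:1 salt means the anion carries the equal and opposite charge, 1−.
Anion: ligand charges sum to -2; for the ion to be 1−, Au = +1.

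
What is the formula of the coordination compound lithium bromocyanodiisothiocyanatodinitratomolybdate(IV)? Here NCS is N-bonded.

Li2[MoBr(CN)(NCS)2(NO3)2]

Ligands: 1 cyano (CN, -1), 1 bromo (Br, -1), 2 isothiocyanato (NCS, -1), 2 nitrato (NO3, -1). Ligand charge sum = -6.
With Mo in oxidation state +4, the complex ion is [Mo...]^2−.
Charge balance with lithium (+1) requires 1 complex ion per 2 lithium.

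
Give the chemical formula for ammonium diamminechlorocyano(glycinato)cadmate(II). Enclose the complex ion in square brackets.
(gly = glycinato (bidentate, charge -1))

NH4[CdCl(CN)(gly)(NH3)2]

Ligands: 2 ammine (NH3, neutral), 1 cyano (CN, -1), 1 glycinato (gly, -1), 1 chloro (Cl, -1). Ligand charge sum = -3.
With Cd in oxidation state +2, the complex ion is [Cd...]^1−.
Charge balance with ammonium (+1) requires 1 complex ion per 1 ammonium.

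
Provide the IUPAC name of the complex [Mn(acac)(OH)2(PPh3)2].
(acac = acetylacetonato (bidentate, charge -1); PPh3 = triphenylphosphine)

(acetylacetonato)dihydroxobis(triphenylphosphine)manganese(III)

There is no counter-ion, so the complex is neutral overall.
Ligand charges: 1×acetylacetonato (-1 each), 2×hydroxo (-1 each), 2×triphenylphosphine (neutral); total -3. So Mn + (-3) = 0, giving Mn = +3.
Ligands are named alphabetically: acetylacetonato before hydroxo before triphenylphosphine.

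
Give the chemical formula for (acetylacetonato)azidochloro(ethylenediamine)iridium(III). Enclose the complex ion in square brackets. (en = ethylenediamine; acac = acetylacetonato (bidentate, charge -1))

Ligands: 1 ethylenediamine (en, neutral), 1 azido (N3, -1), 1 chloro (Cl, -1), 1 acetylacetonato (acac, -1). Ligand charge sum = -3.
With Ir in oxidation state +3, the complex ion is [Ir...].

[Ir(acac)Cl(en)(N3)]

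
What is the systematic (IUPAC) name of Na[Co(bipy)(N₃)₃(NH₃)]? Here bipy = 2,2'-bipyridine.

The 1 sodium counter-ion carries a total charge of +1, so each complex ion is 1−.
Ligand charges: 3×azido (-1 each), 1×2,2'-bipyridine (neutral), 1×ammine (neutral); total -3. So Co + (-3) = 1−, giving Co = +2.
Ligands are named alphabetically: ammine before azido before bipyridine.
The complex ion is anionic, so cobalt takes the -ate form cobaltate(II).

sodium amminetriazido(2,2'-bipyridine)cobaltate(II)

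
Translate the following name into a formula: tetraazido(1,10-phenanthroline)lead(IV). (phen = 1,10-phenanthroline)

[Pb(N3)4(phen)]

Ligands: 4 azido (N3, -1), 1 1,10-phenanthroline (phen, neutral). Ligand charge sum = -4.
With Pb in oxidation state +4, the complex ion is [Pb...].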